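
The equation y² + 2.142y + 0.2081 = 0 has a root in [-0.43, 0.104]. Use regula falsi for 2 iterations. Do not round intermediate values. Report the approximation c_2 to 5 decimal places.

-0.10565

f(-0.430000) = -0.528060, f(0.104000) = 0.441684
step 1: c = -0.139218, f(c) = -0.070723 < 0 → new bracket [-0.139218, 0.104000]
step 2: c = -0.105649, f(c) = -0.007038 < 0 → new bracket [-0.105649, 0.104000]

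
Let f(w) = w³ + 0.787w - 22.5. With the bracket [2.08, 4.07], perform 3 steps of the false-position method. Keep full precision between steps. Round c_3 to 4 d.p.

2.6959

False-position update: c = (a·f(b) − b·f(a))/(f(b) − f(a)); replace the endpoint whose sign matches f(c).
f(2.080000) = -11.864128, f(4.070000) = 48.122233
step 1: c = 2.473583, f(c) = -5.418393 < 0 → new bracket [2.473583, 4.070000]
step 2: c = 2.635143, f(c) = -2.127769 < 0 → new bracket [2.635143, 4.070000]
step 3: c = 2.695900, f(c) = -0.784859 < 0 → new bracket [2.695900, 4.070000]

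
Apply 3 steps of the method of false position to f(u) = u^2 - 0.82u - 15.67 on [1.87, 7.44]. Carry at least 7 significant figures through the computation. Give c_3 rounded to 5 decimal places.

False-position update: c = (a·f(b) − b·f(a))/(f(b) − f(a)); replace the endpoint whose sign matches f(c).
f(1.870000) = -13.706500, f(7.440000) = 33.582800
step 1: c = 3.484429, f(c) = -6.385988 < 0 → new bracket [3.484429, 7.440000]
step 2: c = 4.116428, f(c) = -2.100494 < 0 → new bracket [4.116428, 7.440000]
step 3: c = 4.312069, f(c) = -0.611954 < 0 → new bracket [4.312069, 7.440000]

4.31207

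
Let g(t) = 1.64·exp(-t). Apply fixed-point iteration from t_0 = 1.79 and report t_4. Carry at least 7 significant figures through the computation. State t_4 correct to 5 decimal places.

t_1 = g(1.790000) = 0.273815
t_2 = g(0.273815) = 1.247176
t_3 = g(1.247176) = 0.471197
t_4 = g(0.471197) = 1.023778

1.02378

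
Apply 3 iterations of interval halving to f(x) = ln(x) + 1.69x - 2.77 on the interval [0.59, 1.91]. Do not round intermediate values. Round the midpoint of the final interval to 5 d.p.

f(0.590000) = -2.300533, f(1.910000) = 1.105003 (opposite signs)
step 1: m = 1.250000, f(m) = -0.434356 < 0 → root in [1.250000, 1.910000]
step 2: m = 1.580000, f(m) = 0.357625 > 0 → root in [1.250000, 1.580000]
step 3: m = 1.415000, f(m) = -0.031520 < 0 → root in [1.415000, 1.580000]
Midpoint of [1.415000, 1.580000] = 1.497500

1.49750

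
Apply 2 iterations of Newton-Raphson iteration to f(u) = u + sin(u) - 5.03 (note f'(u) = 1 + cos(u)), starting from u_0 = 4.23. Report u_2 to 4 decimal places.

u_0 = 4.230000: f = -1.685889, f' = 0.536103 → u_1 = 4.230000 - (-1.685889)/(0.536103) = 7.374711
u_1 = 7.374711: f = 3.232042, f' = 1.461132 → u_2 = 7.374711 - (3.232042)/(1.461132) = 5.162699

5.1627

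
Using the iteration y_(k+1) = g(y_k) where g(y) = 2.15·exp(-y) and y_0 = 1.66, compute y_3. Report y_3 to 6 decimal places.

y_1 = g(1.660000) = 0.408799
y_2 = g(0.408799) = 1.428563
y_3 = g(1.428563) = 0.515254

0.515254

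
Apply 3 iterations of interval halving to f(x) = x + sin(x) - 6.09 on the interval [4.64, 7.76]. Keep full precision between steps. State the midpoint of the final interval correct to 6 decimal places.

6.005000

f(4.640000) = -2.447381, f(7.760000) = 2.665587 (opposite signs)
step 1: m = 6.200000, f(m) = 0.026911 > 0 → root in [4.640000, 6.200000]
step 2: m = 5.420000, f(m) = -1.429917 < 0 → root in [5.420000, 6.200000]
step 3: m = 5.810000, f(m) = -0.735724 < 0 → root in [5.810000, 6.200000]
Midpoint of [5.810000, 6.200000] = 6.005000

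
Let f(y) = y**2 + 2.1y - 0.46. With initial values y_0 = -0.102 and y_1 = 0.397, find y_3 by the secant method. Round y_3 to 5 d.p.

f(y_0) = -0.663796, f(y_1) = 0.531309
y_2 = 0.397000 - (0.531309)·(0.397000 - -0.102000)/(0.531309 - (-0.663796)) = 0.175159; f(y_2) = -0.061485
y_3 = 0.175159 - (-0.061485)·(0.175159 - 0.397000)/(-0.061485 - (0.531309)) = 0.198169; f(y_3) = -0.004575

0.19817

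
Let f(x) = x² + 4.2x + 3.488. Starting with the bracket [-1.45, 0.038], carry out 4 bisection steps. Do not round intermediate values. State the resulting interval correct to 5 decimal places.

f(-1.450000) = -0.499500, f(0.038000) = 3.649044 (opposite signs)
step 1: m = -0.706000, f(m) = 1.021236 > 0 → root in [-1.450000, -0.706000]
step 2: m = -1.078000, f(m) = 0.122484 > 0 → root in [-1.450000, -1.078000]
step 3: m = -1.264000, f(m) = -0.223104 < 0 → root in [-1.264000, -1.078000]
step 4: m = -1.171000, f(m) = -0.058959 < 0 → root in [-1.171000, -1.078000]

[-1.17100, -1.07800]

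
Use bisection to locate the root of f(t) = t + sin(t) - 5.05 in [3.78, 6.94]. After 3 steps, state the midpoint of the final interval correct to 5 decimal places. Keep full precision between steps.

f(3.780000) = -1.865917, f(6.940000) = 2.500597 (opposite signs)
step 1: m = 5.360000, f(m) = -0.487527 < 0 → root in [5.360000, 6.940000]
step 2: m = 6.150000, f(m) = 0.967208 > 0 → root in [5.360000, 6.150000]
step 3: m = 5.755000, f(m) = 0.201033 > 0 → root in [5.360000, 5.755000]
Midpoint of [5.360000, 5.755000] = 5.557500

5.55750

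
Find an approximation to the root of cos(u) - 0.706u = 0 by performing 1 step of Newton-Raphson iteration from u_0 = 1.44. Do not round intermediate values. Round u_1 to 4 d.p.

f'(u) = -sin(u) - 0.706
u_0 = 1.440000: f = -0.886216, f' = -1.697458 → u_1 = 1.440000 - (-0.886216)/(-1.697458) = 0.917916

0.9179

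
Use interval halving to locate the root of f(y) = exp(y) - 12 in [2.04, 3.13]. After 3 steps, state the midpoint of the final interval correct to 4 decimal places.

f(2.040000) = -4.309391, f(3.130000) = 10.873980 (opposite signs)
step 1: m = 2.585000, f(m) = 1.263289 > 0 → root in [2.040000, 2.585000]
step 2: m = 2.312500, f(m) = -1.900358 < 0 → root in [2.312500, 2.585000]
step 3: m = 2.448750, f(m) = -0.426130 < 0 → root in [2.448750, 2.585000]
Midpoint of [2.448750, 2.585000] = 2.516875

2.5169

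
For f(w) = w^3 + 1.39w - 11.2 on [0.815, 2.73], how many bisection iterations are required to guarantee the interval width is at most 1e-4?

Initial width b − a = 2.73 − 0.815 = 1.915000.
After n steps the width is (b−a)/2^n; need (b−a)/2^n ≤ 1e-4.
So n ≥ log₂(1.915000/1e-4) = log₂(19150.0000) ≈ 14.2251.
Hence n = 15.

15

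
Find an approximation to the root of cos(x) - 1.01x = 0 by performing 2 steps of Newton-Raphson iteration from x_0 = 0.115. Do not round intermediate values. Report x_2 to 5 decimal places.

f'(x) = -sin(x) - 1.01
x_0 = 0.115000: f = 0.877245, f' = -1.124747 → x_1 = 0.115000 - (0.877245)/(-1.124747) = 0.894949
x_1 = 0.894949: f = -0.278339, f' = -1.790177 → x_2 = 0.894949 - (-0.278339)/(-1.790177) = 0.739467

0.73947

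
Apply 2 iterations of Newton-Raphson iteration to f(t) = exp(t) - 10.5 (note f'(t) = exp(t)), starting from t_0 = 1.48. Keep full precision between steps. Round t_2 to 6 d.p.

t_0 = 1.480000: f = -6.107054, f' = 4.392946 → t_1 = 1.480000 - (-6.107054)/(4.392946) = 2.870196
t_1 = 2.870196: f = 7.140471, f' = 17.640471 → t_2 = 2.870196 - (7.140471)/(17.640471) = 2.465418

2.465418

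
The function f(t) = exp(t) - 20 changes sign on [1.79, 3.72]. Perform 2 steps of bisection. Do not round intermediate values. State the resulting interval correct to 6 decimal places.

f(1.790000) = -14.010548, f(3.720000) = 21.264394 (opposite signs)
step 1: m = 2.755000, f(m) = -4.278959 < 0 → root in [2.755000, 3.720000]
step 2: m = 3.237500, f(m) = 5.469967 > 0 → root in [2.755000, 3.237500]

[2.755000, 3.237500]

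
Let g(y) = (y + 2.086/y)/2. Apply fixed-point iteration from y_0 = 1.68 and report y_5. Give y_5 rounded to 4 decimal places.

1.4443

y_1 = g(1.680000) = 1.460833
y_2 = g(1.460833) = 1.444393
y_3 = g(1.444393) = 1.444299
y_4 = g(1.444299) = 1.444299
y_5 = g(1.444299) = 1.444299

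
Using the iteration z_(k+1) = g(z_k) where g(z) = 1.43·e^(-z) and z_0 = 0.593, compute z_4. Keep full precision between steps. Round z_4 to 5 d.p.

0.67723

z_1 = g(0.593000) = 0.790314
z_2 = g(0.790314) = 0.648795
z_3 = g(0.648795) = 0.747426
z_4 = g(0.747426) = 0.677225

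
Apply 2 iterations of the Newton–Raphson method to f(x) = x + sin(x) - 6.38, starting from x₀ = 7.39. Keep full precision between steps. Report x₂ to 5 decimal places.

f'(x) = 1 + cos(x)
x_0 = 7.390000: f = 1.904278, f' = 1.447512 → x_1 = 7.390000 - (1.904278)/(1.447512) = 6.074448
x_1 = 6.074448: f = -0.512777, f' = 1.978293 → x_2 = 6.074448 - (-0.512777)/(1.978293) = 6.333650

6.33365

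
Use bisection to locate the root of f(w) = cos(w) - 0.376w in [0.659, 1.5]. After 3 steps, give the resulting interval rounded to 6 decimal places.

f(0.659000) = 0.542821, f(1.500000) = -0.493263 (opposite signs)
step 1: m = 1.079500, f(m) = 0.065877 > 0 → root in [1.079500, 1.500000]
step 2: m = 1.289750, f(m) = -0.207585 < 0 → root in [1.079500, 1.289750]
step 3: m = 1.184625, f(m) = -0.068775 < 0 → root in [1.079500, 1.184625]

[1.079500, 1.184625]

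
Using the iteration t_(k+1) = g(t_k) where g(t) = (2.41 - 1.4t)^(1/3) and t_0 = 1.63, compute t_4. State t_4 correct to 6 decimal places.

1.046177

t_1 = g(1.630000) = 0.503968
t_2 = g(0.503968) = 1.194522
t_3 = g(1.194522) = 0.903553
t_4 = g(0.903553) = 1.046177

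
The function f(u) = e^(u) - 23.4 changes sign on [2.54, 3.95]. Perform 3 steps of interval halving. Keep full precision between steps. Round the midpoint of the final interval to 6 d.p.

f(2.540000) = -10.720329, f(3.950000) = 28.535367 (opposite signs)
step 1: m = 3.245000, f(m) = 2.261710 > 0 → root in [2.540000, 3.245000]
step 2: m = 2.892500, f(m) = -5.361651 < 0 → root in [2.892500, 3.245000]
step 3: m = 3.068750, f(m) = -1.885008 < 0 → root in [3.068750, 3.245000]
Midpoint of [3.068750, 3.245000] = 3.156875

3.156875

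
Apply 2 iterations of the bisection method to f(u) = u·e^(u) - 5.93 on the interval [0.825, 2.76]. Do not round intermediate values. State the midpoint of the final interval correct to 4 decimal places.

f(0.825000) = -4.047448, f(2.760000) = 37.677567 (opposite signs)
step 1: m = 1.792500, f(m) = 4.832967 > 0 → root in [0.825000, 1.792500]
step 2: m = 1.308750, f(m) = -1.085604 < 0 → root in [1.308750, 1.792500]
Midpoint of [1.308750, 1.792500] = 1.550625

1.5506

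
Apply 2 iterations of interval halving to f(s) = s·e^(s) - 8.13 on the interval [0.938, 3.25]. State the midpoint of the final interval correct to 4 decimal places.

f(0.938000) = -5.733535, f(3.250000) = 75.688605 (opposite signs)
step 1: m = 2.094000, f(m) = 8.867667 > 0 → root in [0.938000, 2.094000]
step 2: m = 1.516000, f(m) = -1.226177 < 0 → root in [1.516000, 2.094000]
Midpoint of [1.516000, 2.094000] = 1.805000

1.8050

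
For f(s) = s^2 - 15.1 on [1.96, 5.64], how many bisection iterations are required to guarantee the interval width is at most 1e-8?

Initial width b − a = 5.64 − 1.96 = 3.680000.
After n steps the width is (b−a)/2^n; need (b−a)/2^n ≤ 1e-8.
So n ≥ log₂(3.680000/1e-8) = log₂(368000000.0000) ≈ 28.4551.
Hence n = 29.

29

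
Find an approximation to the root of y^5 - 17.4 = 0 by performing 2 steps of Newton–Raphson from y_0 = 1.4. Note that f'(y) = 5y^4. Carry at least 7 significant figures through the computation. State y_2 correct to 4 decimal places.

1.8273

y_0 = 1.400000: f = -12.021760, f' = 19.208000 → y_1 = 1.400000 - (-12.021760)/(19.208000) = 2.025873
y_1 = 2.025873: f = 16.724053, f' = 84.220630 → y_2 = 2.025873 - (16.724053)/(84.220630) = 1.827298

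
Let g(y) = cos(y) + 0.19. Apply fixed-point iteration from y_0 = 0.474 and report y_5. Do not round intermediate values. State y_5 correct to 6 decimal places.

0.923174

y_1 = g(0.474000) = 1.079750
y_2 = g(1.079750) = 0.661549
y_3 = g(0.661549) = 0.979041
y_4 = g(0.979041) = 0.747818
y_5 = g(0.747818) = 0.923174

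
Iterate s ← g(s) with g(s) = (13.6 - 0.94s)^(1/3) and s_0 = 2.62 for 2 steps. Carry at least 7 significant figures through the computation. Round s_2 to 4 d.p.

2.2572

s_1 = g(2.620000) = 2.233188
s_2 = g(2.233188) = 2.257231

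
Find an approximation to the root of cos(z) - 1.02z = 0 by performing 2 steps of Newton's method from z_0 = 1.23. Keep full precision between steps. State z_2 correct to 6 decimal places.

Newton update: z ← z − f(z)/f'(z).
f'(z) = -sin(z) - 1.02
z_0 = 1.230000: f = -0.920362, f' = -1.962489 → z_1 = 1.230000 - (-0.920362)/(-1.962489) = 0.761023
z_1 = 0.761023: f = -0.052112, f' = -1.709663 → z_2 = 0.761023 - (-0.052112)/(-1.709663) = 0.730542

0.730542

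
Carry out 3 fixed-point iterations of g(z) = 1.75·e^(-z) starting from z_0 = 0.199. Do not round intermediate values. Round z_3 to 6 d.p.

z_1 = g(0.199000) = 1.434212
z_2 = g(1.434212) = 0.417030
z_3 = g(0.417030) = 1.153252

1.153252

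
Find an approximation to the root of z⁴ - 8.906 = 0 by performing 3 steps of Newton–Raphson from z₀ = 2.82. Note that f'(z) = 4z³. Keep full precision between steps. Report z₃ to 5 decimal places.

1.74214

z_0 = 2.820000: f = 54.334666, f' = 89.703072 → z_1 = 2.820000 - (54.334666)/(89.703072) = 2.214283
z_1 = 2.214283: f = 15.133896, f' = 43.426960 → z_2 = 2.214283 - (15.133896)/(43.426960) = 1.865792
z_2 = 1.865792: f = 3.212621, f' = 25.980642 → z_3 = 1.865792 - (3.212621)/(25.980642) = 1.742138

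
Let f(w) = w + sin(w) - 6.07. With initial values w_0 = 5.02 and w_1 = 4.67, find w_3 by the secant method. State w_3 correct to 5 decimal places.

6.08103

f(w_0) = -2.003060, f(w_1) = -2.399102
w_2 = 4.670000 - (-2.399102)·(4.670000 - 5.020000)/(-2.399102 - (-2.003060)) = 6.790193; f(w_2) = 1.205756
w_3 = 6.790193 - (1.205756)·(6.790193 - 4.670000)/(1.205756 - (-2.399102)) = 6.081029; f(w_3) = -0.189754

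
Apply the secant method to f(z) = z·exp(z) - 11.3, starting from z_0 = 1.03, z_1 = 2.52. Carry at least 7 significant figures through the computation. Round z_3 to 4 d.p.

f(z_0) = -8.414902, f(z_1) = 20.020064
z_2 = 2.520000 - (20.020064)·(2.520000 - 1.030000)/(20.020064 - (-8.414902)) = 1.470943; f(z_2) = -4.896485
z_3 = 1.470943 - (-4.896485)·(1.470943 - 2.520000)/(-4.896485 - (20.020064)) = 1.677099; f(z_3) = -2.327499

1.6771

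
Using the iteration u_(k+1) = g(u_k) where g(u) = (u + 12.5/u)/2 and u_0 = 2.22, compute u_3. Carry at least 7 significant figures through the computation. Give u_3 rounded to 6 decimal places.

u_1 = g(2.220000) = 3.925315
u_2 = g(3.925315) = 3.554886
u_3 = g(3.554886) = 3.535587

3.535587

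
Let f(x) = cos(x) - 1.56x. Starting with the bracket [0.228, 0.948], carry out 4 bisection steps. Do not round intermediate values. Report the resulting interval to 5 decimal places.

f(0.228000) = 0.618440, f(0.948000) = -0.895571 (opposite signs)
step 1: m = 0.588000, f(m) = -0.085228 < 0 → root in [0.228000, 0.588000]
step 2: m = 0.408000, f(m) = 0.281436 > 0 → root in [0.408000, 0.588000]
step 3: m = 0.498000, f(m) = 0.101660 > 0 → root in [0.498000, 0.588000]
step 4: m = 0.543000, f(m) = 0.009082 > 0 → root in [0.543000, 0.588000]

[0.54300, 0.58800]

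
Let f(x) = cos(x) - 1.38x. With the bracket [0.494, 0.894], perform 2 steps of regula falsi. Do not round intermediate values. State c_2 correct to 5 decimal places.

0.59830

False-position update: c = (a·f(b) − b·f(a))/(f(b) − f(a)); replace the endpoint whose sign matches f(c).
f(0.494000) = 0.198723, f(0.894000) = -0.607421
step 1: c = 0.592604, f(c) = 0.011695 > 0 → new bracket [0.592604, 0.894000]
step 2: c = 0.598298, f(c) = 0.000645 > 0 → new bracket [0.598298, 0.894000]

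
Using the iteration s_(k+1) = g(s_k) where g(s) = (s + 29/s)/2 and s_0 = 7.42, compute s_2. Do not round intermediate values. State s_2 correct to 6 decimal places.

5.392037

s_1 = g(7.420000) = 5.664178
s_2 = g(5.664178) = 5.392037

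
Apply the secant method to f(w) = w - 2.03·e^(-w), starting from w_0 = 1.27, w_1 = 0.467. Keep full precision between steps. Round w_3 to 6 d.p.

0.862961

Secant update: w_(k+1) = w_k − f(w_k)·(w_k − w_(k-1))/(f(w_k) − f(w_(k-1))).
f(w_0) = 0.699912, f(w_1) = -0.805567
w_2 = 0.467000 - (-0.805567)·(0.467000 - 1.270000)/(-0.805567 - (0.699912)) = 0.896677; f(w_2) = 0.068594
w_3 = 0.896677 - (0.068594)·(0.896677 - 0.467000)/(0.068594 - (-0.805567)) = 0.862961; f(w_3) = 0.006482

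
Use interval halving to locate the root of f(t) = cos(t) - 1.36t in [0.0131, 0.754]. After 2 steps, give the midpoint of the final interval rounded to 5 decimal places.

f(0.013100) = 0.982098, f(0.754000) = -0.296484 (opposite signs)
step 1: m = 0.383550, f(m) = 0.405714 > 0 → root in [0.383550, 0.754000]
step 2: m = 0.568775, f(m) = 0.069027 > 0 → root in [0.568775, 0.754000]
Midpoint of [0.568775, 0.754000] = 0.661388

0.66139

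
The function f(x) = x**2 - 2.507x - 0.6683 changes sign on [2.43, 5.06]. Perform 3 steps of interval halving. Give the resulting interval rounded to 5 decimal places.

[2.43000, 2.75875]

f(2.430000) = -0.855410, f(5.060000) = 12.249880 (opposite signs)
step 1: m = 3.745000, f(m) = 3.968010 > 0 → root in [2.430000, 3.745000]
step 2: m = 3.087500, f(m) = 1.123994 > 0 → root in [2.430000, 3.087500]
step 3: m = 2.758750, f(m) = 0.026215 > 0 → root in [2.430000, 2.758750]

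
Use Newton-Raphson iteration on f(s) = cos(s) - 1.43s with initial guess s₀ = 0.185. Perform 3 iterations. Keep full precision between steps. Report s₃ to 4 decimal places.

f'(s) = -sin(s) - 1.43
s_0 = 0.185000: f = 0.718386, f' = -1.613947 → s_1 = 0.185000 - (0.718386)/(-1.613947) = 0.630112
s_1 = 0.630112: f = -0.093098, f' = -2.019235 → s_2 = 0.630112 - (-0.093098)/(-2.019235) = 0.584006
s_2 = 0.584006: f = -0.000868, f' = -1.981370 → s_3 = 0.584006 - (-0.000868)/(-1.981370) = 0.583568

0.5836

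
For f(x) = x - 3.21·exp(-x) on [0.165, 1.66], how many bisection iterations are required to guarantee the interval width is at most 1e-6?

21

Initial width b − a = 1.66 − 0.165 = 1.495000.
After n steps the width is (b−a)/2^n; need (b−a)/2^n ≤ 1e-6.
So n ≥ log₂(1.495000/1e-6) = log₂(1495000.0000) ≈ 20.5117.
Hence n = 21.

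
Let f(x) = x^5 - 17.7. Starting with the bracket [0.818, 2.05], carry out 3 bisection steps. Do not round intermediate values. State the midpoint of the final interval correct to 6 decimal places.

1.819000

f(0.818000) = -17.333759, f(2.050000) = 18.505063 (opposite signs)
step 1: m = 1.434000, f(m) = -11.636188 < 0 → root in [1.434000, 2.050000]
step 2: m = 1.742000, f(m) = -1.658656 < 0 → root in [1.742000, 2.050000]
step 3: m = 1.896000, f(m) = 6.801443 > 0 → root in [1.742000, 1.896000]
Midpoint of [1.742000, 1.896000] = 1.819000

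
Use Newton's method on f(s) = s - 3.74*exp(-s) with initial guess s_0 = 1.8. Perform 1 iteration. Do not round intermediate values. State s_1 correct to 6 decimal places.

1.069701

Newton update: s ← s − f(s)/f'(s).
f'(s) = 1 + 3.74*exp(-s)
s_0 = 1.800000: f = 1.181782, f' = 1.618218 → s_1 = 1.800000 - (1.181782)/(1.618218) = 1.069701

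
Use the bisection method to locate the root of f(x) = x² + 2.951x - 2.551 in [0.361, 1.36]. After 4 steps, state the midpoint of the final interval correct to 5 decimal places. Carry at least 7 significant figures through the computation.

0.70441

f(0.361000) = -1.355368, f(1.360000) = 3.311960 (opposite signs)
step 1: m = 0.860500, f(m) = 0.728796 > 0 → root in [0.361000, 0.860500]
step 2: m = 0.610750, f(m) = -0.375661 < 0 → root in [0.610750, 0.860500]
step 3: m = 0.735625, f(m) = 0.160974 > 0 → root in [0.610750, 0.735625]
step 4: m = 0.673188, f(m) = -0.111242 < 0 → root in [0.673188, 0.735625]
Midpoint of [0.673188, 0.735625] = 0.704406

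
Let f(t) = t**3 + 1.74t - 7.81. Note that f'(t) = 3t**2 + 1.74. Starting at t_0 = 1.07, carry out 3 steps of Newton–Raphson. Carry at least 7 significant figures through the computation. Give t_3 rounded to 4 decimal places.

1.6947

t_0 = 1.070000: f = -4.723157, f' = 5.174700 → t_1 = 1.070000 - (-4.723157)/(5.174700) = 1.982740
t_1 = 1.982740: f = 3.434633, f' = 13.533777 → t_2 = 1.982740 - (3.434633)/(13.533777) = 1.728958
t_2 = 1.728958: f = 0.366753, f' = 10.707887 → t_3 = 1.728958 - (0.366753)/(10.707887) = 1.694707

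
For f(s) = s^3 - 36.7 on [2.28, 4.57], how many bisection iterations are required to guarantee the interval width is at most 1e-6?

22

Initial width b − a = 4.57 − 2.28 = 2.290000.
After n steps the width is (b−a)/2^n; need (b−a)/2^n ≤ 1e-6.
So n ≥ log₂(2.290000/1e-6) = log₂(2290000.0000) ≈ 21.1269.
Hence n = 22.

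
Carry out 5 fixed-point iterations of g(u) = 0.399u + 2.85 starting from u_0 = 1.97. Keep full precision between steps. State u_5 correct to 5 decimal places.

4.71406

u_1 = g(1.970000) = 3.636030
u_2 = g(3.636030) = 4.300776
u_3 = g(4.300776) = 4.566010
u_4 = g(4.566010) = 4.671838
u_5 = g(4.671838) = 4.714063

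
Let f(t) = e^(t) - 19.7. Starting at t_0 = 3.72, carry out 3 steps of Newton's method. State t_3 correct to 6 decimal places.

Newton update: t ← t − f(t)/f'(t).
f'(t) = e^(t)
t_0 = 3.720000: f = 21.564394, f' = 41.264394 → t_1 = 3.720000 - (21.564394)/(41.264394) = 3.197409
t_1 = 3.197409: f = 4.769053, f' = 24.469053 → t_2 = 3.197409 - (4.769053)/(24.469053) = 3.002508
t_2 = 3.002508: f = 0.435970, f' = 20.135970 → t_3 = 3.002508 - (0.435970)/(20.135970) = 2.980856

2.980856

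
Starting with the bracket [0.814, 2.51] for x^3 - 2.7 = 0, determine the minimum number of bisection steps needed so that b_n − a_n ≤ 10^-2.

Initial width b − a = 2.51 − 0.814 = 1.696000.
After n steps the width is (b−a)/2^n; need (b−a)/2^n ≤ 10^-2.
So n ≥ log₂(1.696000/10^-2) = log₂(169.6000) ≈ 7.4060.
Hence n = 8.

8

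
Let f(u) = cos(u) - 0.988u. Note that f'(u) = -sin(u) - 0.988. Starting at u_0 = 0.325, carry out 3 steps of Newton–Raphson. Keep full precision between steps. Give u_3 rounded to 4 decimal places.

Newton update: u ← u − f(u)/f'(u).
u_0 = 0.325000: f = 0.626551, f' = -1.307309 → u_1 = 0.325000 - (0.626551)/(-1.307309) = 0.804268
u_1 = 0.804268: f = -0.100977, f' = -1.708323 → u_2 = 0.804268 - (-0.100977)/(-1.708323) = 0.745159
u_2 = 0.745159: f = -0.001236, f' = -1.666088 → u_3 = 0.745159 - (-0.001236)/(-1.666088) = 0.744417

0.7444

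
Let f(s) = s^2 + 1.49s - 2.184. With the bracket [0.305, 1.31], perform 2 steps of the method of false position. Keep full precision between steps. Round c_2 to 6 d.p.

f(0.305000) = -1.636525, f(1.310000) = 1.484000
step 1: c = 0.832061, f(c) = -0.251903 < 0 → new bracket [0.832061, 1.310000]
step 2: c = 0.901417, f(c) = -0.028337 < 0 → new bracket [0.901417, 1.310000]

0.901417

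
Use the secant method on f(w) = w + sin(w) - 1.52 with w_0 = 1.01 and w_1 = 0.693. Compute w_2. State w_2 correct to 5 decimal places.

Secant update: w_(k+1) = w_k − f(w_k)·(w_k − w_(k-1))/(f(w_k) − f(w_(k-1))).
f(w_0) = 0.336832, f(w_1) = -0.188152
w_2 = 0.693000 - (-0.188152)·(0.693000 - 1.010000)/(-0.188152 - (0.336832)) = 0.806611; f(w_2) = 0.008558

0.80661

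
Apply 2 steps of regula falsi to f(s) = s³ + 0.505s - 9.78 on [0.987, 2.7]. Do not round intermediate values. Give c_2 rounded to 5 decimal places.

f(0.987000) = -8.320060, f(2.700000) = 11.266500
step 1: c = 1.714655, f(c) = -3.872940 < 0 → new bracket [1.714655, 2.700000]
step 2: c = 1.966724, f(c) = -1.179509 < 0 → new bracket [1.966724, 2.700000]

1.96672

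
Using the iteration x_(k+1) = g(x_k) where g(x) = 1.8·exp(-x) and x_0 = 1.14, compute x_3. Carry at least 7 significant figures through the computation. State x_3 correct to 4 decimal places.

0.6542

x_1 = g(1.140000) = 0.575674
x_2 = g(0.575674) = 1.012186
x_3 = g(1.012186) = 0.654163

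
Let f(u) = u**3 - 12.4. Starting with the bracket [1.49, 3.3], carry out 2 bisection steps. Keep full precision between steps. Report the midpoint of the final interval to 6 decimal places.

2.168750

f(1.490000) = -9.092051, f(3.300000) = 23.537000 (opposite signs)
step 1: m = 2.395000, f(m) = 1.337780 > 0 → root in [1.490000, 2.395000]
step 2: m = 1.942500, f(m) = -5.070353 < 0 → root in [1.942500, 2.395000]
Midpoint of [1.942500, 2.395000] = 2.168750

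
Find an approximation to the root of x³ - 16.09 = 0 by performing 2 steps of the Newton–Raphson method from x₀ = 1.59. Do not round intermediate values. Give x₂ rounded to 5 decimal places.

f'(x) = 3x²
x_0 = 1.590000: f = -12.070321, f' = 7.584300 → x_1 = 1.590000 - (-12.070321)/(7.584300) = 3.181488
x_1 = 3.181488: f = 16.112589, f' = 30.365594 → x_2 = 3.181488 - (16.112589)/(30.365594) = 2.650868

2.65087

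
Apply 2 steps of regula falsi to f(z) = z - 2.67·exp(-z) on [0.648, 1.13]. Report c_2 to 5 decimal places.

0.99211

f(0.648000) = -0.748653, f(1.130000) = 0.267501
step 1: c = 1.003114, f(c) = 0.023930 > 0 → new bracket [0.648000, 1.003114]
step 2: c = 0.992115, f(c) = 0.002101 > 0 → new bracket [0.648000, 0.992115]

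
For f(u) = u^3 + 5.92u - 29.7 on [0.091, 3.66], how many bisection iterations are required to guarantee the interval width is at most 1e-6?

22

Initial width b − a = 3.66 − 0.091 = 3.569000.
After n steps the width is (b−a)/2^n; need (b−a)/2^n ≤ 1e-6.
So n ≥ log₂(3.569000/1e-6) = log₂(3569000.0000) ≈ 21.7671.
Hence n = 22.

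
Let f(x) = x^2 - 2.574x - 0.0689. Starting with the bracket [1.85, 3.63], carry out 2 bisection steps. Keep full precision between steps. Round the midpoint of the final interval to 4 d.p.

f(1.850000) = -1.408300, f(3.630000) = 3.764380 (opposite signs)
step 1: m = 2.740000, f(m) = 0.385940 > 0 → root in [1.850000, 2.740000]
step 2: m = 2.295000, f(m) = -0.709205 < 0 → root in [2.295000, 2.740000]
Midpoint of [2.295000, 2.740000] = 2.517500

2.5175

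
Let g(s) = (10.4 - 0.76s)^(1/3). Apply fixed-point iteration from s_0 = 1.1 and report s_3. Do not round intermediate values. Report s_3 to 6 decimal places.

s_1 = g(1.100000) = 2.122657
s_2 = g(2.122657) = 2.063526
s_3 = g(2.063526) = 2.067038

2.067038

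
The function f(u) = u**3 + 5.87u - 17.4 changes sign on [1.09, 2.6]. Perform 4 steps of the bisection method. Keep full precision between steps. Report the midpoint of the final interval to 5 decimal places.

f(1.090000) = -9.706671, f(2.600000) = 15.438000 (opposite signs)
step 1: m = 1.845000, f(m) = -0.289424 < 0 → root in [1.845000, 2.600000]
step 2: m = 2.222500, f(m) = 6.624128 > 0 → root in [1.845000, 2.222500]
step 3: m = 2.033750, f(m) = 2.949985 > 0 → root in [1.845000, 2.033750]
step 4: m = 1.939375, f(m) = 1.278461 > 0 → root in [1.845000, 1.939375]
Midpoint of [1.845000, 1.939375] = 1.892188

1.89219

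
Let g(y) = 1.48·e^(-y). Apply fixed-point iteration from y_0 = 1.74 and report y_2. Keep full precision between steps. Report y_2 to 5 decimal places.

1.14142

y_1 = g(1.740000) = 0.259770
y_2 = g(0.259770) = 1.141419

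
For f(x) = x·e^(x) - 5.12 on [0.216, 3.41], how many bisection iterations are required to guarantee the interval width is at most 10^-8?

Initial width b − a = 3.41 − 0.216 = 3.194000.
After n steps the width is (b−a)/2^n; need (b−a)/2^n ≤ 10^-8.
So n ≥ log₂(3.194000/10^-8) = log₂(319400000.0000) ≈ 28.2508.
Hence n = 29.

29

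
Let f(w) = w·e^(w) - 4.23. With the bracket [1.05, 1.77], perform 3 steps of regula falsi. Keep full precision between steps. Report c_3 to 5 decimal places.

f(1.050000) = -1.229466, f(1.770000) = 6.161410
step 1: c = 1.169771, f(c) = -0.461867 < 0 → new bracket [1.169771, 1.770000]
step 2: c = 1.211628, f(c) = -0.160206 < 0 → new bracket [1.211628, 1.770000]
step 3: c = 1.225778, f(c) = -0.053998 < 0 → new bracket [1.225778, 1.770000]

1.22578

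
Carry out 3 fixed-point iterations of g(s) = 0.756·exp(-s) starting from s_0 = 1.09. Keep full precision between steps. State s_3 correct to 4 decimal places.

0.4206

s_1 = g(1.090000) = 0.254180
s_2 = g(0.254180) = 0.586318
s_3 = g(0.586318) = 0.420617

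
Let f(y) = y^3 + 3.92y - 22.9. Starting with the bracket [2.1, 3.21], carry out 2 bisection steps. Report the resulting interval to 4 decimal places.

f(2.100000) = -5.407000, f(3.210000) = 22.759361 (opposite signs)
step 1: m = 2.655000, f(m) = 6.222761 > 0 → root in [2.100000, 2.655000]
step 2: m = 2.377500, f(m) = -0.141366 < 0 → root in [2.377500, 2.655000]

[2.3775, 2.6550]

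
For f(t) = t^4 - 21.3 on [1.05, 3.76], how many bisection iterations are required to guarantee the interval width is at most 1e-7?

25

Initial width b − a = 3.76 − 1.05 = 2.710000.
After n steps the width is (b−a)/2^n; need (b−a)/2^n ≤ 1e-7.
So n ≥ log₂(2.710000/1e-7) = log₂(27100000.0000) ≈ 24.6918.
Hence n = 25.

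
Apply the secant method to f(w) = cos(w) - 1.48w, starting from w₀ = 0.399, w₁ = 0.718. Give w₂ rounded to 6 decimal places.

f(w_0) = 0.330930, f(w_1) = -0.309517
w_2 = 0.718000 - (-0.309517)·(0.718000 - 0.399000)/(-0.309517 - (0.330930)) = 0.563833; f(w_2) = 0.010740

0.563833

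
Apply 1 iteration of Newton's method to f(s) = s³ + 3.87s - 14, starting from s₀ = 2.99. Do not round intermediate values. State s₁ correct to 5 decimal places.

2.19815

Newton update: s ← s − f(s)/f'(s).
f'(s) = 3s² + 3.87
s_0 = 2.990000: f = 24.302199, f' = 30.690300 → s_1 = 2.990000 - (24.302199)/(30.690300) = 2.198147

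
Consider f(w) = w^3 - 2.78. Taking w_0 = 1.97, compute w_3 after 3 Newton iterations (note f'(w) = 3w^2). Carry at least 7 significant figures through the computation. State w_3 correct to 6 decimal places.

1.406220

Newton update: w ← w − f(w)/f'(w).
w_0 = 1.970000: f = 4.865373, f' = 11.642700 → w_1 = 1.970000 - (4.865373)/(11.642700) = 1.552110
w_1 = 1.552110: f = 0.959100, f' = 7.227132 → w_2 = 1.552110 - (0.959100)/(7.227132) = 1.419401
w_2 = 1.419401: f = 0.079668, f' = 6.044100 → w_3 = 1.419401 - (0.079668)/(6.044100) = 1.406220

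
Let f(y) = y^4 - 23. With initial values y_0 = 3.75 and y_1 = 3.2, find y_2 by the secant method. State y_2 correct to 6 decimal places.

f(y_0) = 174.753906, f(y_1) = 81.857600
y_2 = 3.200000 - (81.857600)·(3.200000 - 3.750000)/(81.857600 - (174.753906)) = 2.715356; f(y_2) = 31.363425

2.715356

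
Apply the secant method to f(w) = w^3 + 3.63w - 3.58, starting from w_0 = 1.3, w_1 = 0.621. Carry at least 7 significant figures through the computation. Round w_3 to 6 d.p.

f(w_0) = 3.336000, f(w_1) = -1.086287
w_2 = 0.621000 - (-1.086287)·(0.621000 - 1.300000)/(-1.086287 - (3.336000)) = 0.787789; f(w_2) = -0.231415
w_3 = 0.787789 - (-0.231415)·(0.787789 - 0.621000)/(-0.231415 - (-1.086287)) = 0.832939; f(w_3) = 0.021451

0.832939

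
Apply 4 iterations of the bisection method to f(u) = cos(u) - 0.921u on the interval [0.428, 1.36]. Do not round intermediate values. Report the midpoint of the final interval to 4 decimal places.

0.7484

f(0.428000) = 0.515610, f(1.360000) = -1.043321 (opposite signs)
step 1: m = 0.894000, f(m) = -0.197075 < 0 → root in [0.428000, 0.894000]
step 2: m = 0.661000, f(m) = 0.180598 > 0 → root in [0.661000, 0.894000]
step 3: m = 0.777500, f(m) = -0.003408 < 0 → root in [0.661000, 0.777500]
step 4: m = 0.719250, f(m) = 0.089871 > 0 → root in [0.719250, 0.777500]
Midpoint of [0.719250, 0.777500] = 0.748375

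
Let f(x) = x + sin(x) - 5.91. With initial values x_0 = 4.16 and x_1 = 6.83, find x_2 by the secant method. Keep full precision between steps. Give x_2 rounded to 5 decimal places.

Secant update: x_(k+1) = x_k − f(x_k)·(x_k − x_(k-1))/(f(x_k) − f(x_(k-1))).
f(x_0) = -2.601273, f(x_1) = 1.439969
x_2 = 6.830000 - (1.439969)·(6.830000 - 4.160000)/(1.439969 - (-2.601273)) = 5.878630; f(x_2) = -0.424980

5.87863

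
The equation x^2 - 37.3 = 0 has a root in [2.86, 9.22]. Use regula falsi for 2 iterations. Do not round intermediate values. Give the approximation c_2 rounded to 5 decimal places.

5.92764

f(2.860000) = -29.120400, f(9.220000) = 47.708400
step 1: c = 5.270629, f(c) = -9.520468 < 0 → new bracket [5.270629, 9.220000]
step 2: c = 5.927638, f(c) = -2.163110 < 0 → new bracket [5.927638, 9.220000]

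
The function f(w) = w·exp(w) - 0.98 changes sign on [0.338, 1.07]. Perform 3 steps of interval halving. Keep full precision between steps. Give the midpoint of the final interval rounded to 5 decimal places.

0.56675

f(0.338000) = -0.506077, f(1.070000) = 2.139456 (opposite signs)
step 1: m = 0.704000, f(m) = 0.443364 > 0 → root in [0.338000, 0.704000]
step 2: m = 0.521000, f(m) = -0.102787 < 0 → root in [0.521000, 0.704000]
step 3: m = 0.612500, f(m) = 0.150086 > 0 → root in [0.521000, 0.612500]
Midpoint of [0.521000, 0.612500] = 0.566750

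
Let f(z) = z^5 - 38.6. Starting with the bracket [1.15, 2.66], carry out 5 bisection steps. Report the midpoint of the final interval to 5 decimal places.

2.07016

f(1.150000) = -36.588643, f(2.660000) = 94.570547 (opposite signs)
step 1: m = 1.905000, f(m) = -13.511488 < 0 → root in [1.905000, 2.660000]
step 2: m = 2.282500, f(m) = 23.351800 > 0 → root in [1.905000, 2.282500]
step 3: m = 2.093750, f(m) = 1.636864 > 0 → root in [1.905000, 2.093750]
step 4: m = 1.999375, f(m) = -6.649969 < 0 → root in [1.999375, 2.093750]
step 5: m = 2.046563, f(m) = -2.697469 < 0 → root in [2.046563, 2.093750]
Midpoint of [2.046563, 2.093750] = 2.070156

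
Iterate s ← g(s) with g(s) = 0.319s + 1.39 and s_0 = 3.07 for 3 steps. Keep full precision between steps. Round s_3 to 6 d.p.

2.074515

s_1 = g(3.070000) = 2.369330
s_2 = g(2.369330) = 2.145816
s_3 = g(2.145816) = 2.074515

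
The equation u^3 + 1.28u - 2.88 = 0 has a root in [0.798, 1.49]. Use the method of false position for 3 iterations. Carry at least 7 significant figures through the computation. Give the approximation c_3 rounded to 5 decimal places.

f(0.798000) = -1.350390, f(1.490000) = 2.335149
step 1: c = 1.051550, f(c) = -0.371255 < 0 → new bracket [1.051550, 1.490000]
step 2: c = 1.111695, f(c) = -0.083123 < 0 → new bracket [1.111695, 1.490000]
step 3: c = 1.124699, f(c) = -0.017701 < 0 → new bracket [1.124699, 1.490000]

1.12470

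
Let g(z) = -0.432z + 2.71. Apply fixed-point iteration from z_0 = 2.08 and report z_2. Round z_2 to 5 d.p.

1.92746

z_1 = g(2.080000) = 1.811440
z_2 = g(1.811440) = 1.927458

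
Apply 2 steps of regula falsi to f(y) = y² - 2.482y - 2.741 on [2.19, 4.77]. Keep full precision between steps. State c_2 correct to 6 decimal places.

3.208199

f(2.190000) = -3.380480, f(4.770000) = 8.172760
step 1: c = 2.944908, f(c) = -1.377777 < 0 → new bracket [2.944908, 4.770000]
step 2: c = 3.208199, f(c) = -0.411208 < 0 → new bracket [3.208199, 4.770000]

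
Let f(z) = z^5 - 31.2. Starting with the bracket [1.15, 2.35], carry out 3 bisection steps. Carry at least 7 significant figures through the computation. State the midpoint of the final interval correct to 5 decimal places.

f(1.150000) = -29.188643, f(2.350000) = 40.470315 (opposite signs)
step 1: m = 1.750000, f(m) = -14.786914 < 0 → root in [1.750000, 2.350000]
step 2: m = 2.050000, f(m) = 5.005063 > 0 → root in [1.750000, 2.050000]
step 3: m = 1.900000, f(m) = -6.439010 < 0 → root in [1.900000, 2.050000]
Midpoint of [1.900000, 2.050000] = 1.975000

1.97500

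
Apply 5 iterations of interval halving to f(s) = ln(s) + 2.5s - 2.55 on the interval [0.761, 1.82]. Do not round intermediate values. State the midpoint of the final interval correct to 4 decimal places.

1.0092

f(0.761000) = -0.920622, f(1.820000) = 2.598837 (opposite signs)
step 1: m = 1.290500, f(m) = 0.931280 > 0 → root in [0.761000, 1.290500]
step 2: m = 1.025750, f(m) = 0.039799 > 0 → root in [0.761000, 1.025750]
step 3: m = 0.893375, f(m) = -0.429311 < 0 → root in [0.893375, 1.025750]
step 4: m = 0.959562, f(m) = -0.192372 < 0 → root in [0.959562, 1.025750]
step 5: m = 0.992656, f(m) = -0.075730 < 0 → root in [0.992656, 1.025750]
Midpoint of [0.992656, 1.025750] = 1.009203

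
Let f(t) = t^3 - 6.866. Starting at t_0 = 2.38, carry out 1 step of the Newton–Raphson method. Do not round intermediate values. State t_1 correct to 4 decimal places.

f'(t) = 3t^2
t_0 = 2.380000: f = 6.615272, f' = 16.993200 → t_1 = 2.380000 - (6.615272)/(16.993200) = 1.990711

1.9907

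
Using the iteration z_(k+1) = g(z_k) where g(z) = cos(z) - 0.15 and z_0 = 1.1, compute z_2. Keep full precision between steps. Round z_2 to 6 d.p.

z_1 = g(1.100000) = 0.303596
z_2 = g(0.303596) = 0.804268

0.804268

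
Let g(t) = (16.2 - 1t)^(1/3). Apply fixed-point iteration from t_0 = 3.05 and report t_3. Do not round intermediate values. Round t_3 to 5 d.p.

t_1 = g(3.050000) = 2.360344
t_2 = g(2.360344) = 2.400906
t_3 = g(2.400906) = 2.398558

2.39856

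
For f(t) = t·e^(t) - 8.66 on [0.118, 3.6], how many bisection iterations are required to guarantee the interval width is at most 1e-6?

22

Initial width b − a = 3.6 − 0.118 = 3.482000.
After n steps the width is (b−a)/2^n; need (b−a)/2^n ≤ 1e-6.
So n ≥ log₂(3.482000/1e-6) = log₂(3482000.0000) ≈ 21.7315.
Hence n = 22.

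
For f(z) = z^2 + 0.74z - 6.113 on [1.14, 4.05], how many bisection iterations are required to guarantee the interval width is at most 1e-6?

22

Initial width b − a = 4.05 − 1.14 = 2.910000.
After n steps the width is (b−a)/2^n; need (b−a)/2^n ≤ 1e-6.
So n ≥ log₂(2.910000/1e-6) = log₂(2910000.0000) ≈ 21.4726.
Hence n = 22.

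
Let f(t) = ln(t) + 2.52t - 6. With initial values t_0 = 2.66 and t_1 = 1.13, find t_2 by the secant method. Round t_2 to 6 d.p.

f(t_0) = 1.681526, f(t_1) = -3.030182
t_2 = 1.130000 - (-3.030182)·(1.130000 - 2.660000)/(-3.030182 - (1.681526)) = 2.113970; f(t_2) = 0.075772

2.113970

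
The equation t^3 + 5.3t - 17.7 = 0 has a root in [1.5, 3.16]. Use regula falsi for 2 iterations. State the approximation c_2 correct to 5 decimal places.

1.89126

f(1.500000) = -6.375000, f(3.160000) = 30.602496
step 1: c = 1.786188, f(c) = -2.534435 < 0 → new bracket [1.786188, 3.160000]
step 2: c = 1.891262, f(c) = -0.911512 < 0 → new bracket [1.891262, 3.160000]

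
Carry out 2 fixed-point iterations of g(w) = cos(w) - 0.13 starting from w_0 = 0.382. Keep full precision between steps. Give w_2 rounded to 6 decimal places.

w_1 = g(0.382000) = 0.797921
w_2 = g(0.797921) = 0.568197

0.568197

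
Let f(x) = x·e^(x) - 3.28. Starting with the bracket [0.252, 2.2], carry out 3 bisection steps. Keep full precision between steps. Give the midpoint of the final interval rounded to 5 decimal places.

f(0.252000) = -2.955778, f(2.200000) = 16.575030 (opposite signs)
step 1: m = 1.226000, f(m) = 0.897683 > 0 → root in [0.252000, 1.226000]
step 2: m = 0.739000, f(m) = -1.732652 < 0 → root in [0.739000, 1.226000]
step 3: m = 0.982500, f(m) = -0.655619 < 0 → root in [0.982500, 1.226000]
Midpoint of [0.982500, 1.226000] = 1.104250

1.10425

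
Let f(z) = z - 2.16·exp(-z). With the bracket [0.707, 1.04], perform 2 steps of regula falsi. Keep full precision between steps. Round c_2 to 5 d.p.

f(0.707000) = -0.358142, f(1.040000) = 0.276538
step 1: c = 0.894908, f(c) = 0.012234 > 0 → new bracket [0.707000, 0.894908]
step 2: c = 0.888701, f(c) = 0.000532 > 0 → new bracket [0.707000, 0.888701]

0.88870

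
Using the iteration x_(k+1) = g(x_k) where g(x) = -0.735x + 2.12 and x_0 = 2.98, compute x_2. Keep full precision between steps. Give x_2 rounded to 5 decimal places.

2.17167

x_1 = g(2.980000) = -0.070300
x_2 = g(-0.070300) = 2.171671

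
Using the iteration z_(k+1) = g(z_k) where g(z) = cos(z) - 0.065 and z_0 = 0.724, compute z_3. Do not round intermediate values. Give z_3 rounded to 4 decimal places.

0.6934

z_1 = g(0.724000) = 0.684162
z_2 = g(0.684162) = 0.709949
z_3 = g(0.709949) = 0.693395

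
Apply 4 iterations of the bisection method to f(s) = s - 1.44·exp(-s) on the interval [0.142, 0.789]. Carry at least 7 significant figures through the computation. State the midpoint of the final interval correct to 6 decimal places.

f(0.142000) = -1.107375, f(0.789000) = 0.134810 (opposite signs)
step 1: m = 0.465500, f(m) = -0.438562 < 0 → root in [0.465500, 0.789000]
step 2: m = 0.627250, f(m) = -0.141794 < 0 → root in [0.627250, 0.789000]
step 3: m = 0.708125, f(m) = -0.001171 < 0 → root in [0.708125, 0.789000]
step 4: m = 0.748563, f(m) = 0.067376 > 0 → root in [0.708125, 0.748563]
Midpoint of [0.708125, 0.748563] = 0.728344

0.728344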